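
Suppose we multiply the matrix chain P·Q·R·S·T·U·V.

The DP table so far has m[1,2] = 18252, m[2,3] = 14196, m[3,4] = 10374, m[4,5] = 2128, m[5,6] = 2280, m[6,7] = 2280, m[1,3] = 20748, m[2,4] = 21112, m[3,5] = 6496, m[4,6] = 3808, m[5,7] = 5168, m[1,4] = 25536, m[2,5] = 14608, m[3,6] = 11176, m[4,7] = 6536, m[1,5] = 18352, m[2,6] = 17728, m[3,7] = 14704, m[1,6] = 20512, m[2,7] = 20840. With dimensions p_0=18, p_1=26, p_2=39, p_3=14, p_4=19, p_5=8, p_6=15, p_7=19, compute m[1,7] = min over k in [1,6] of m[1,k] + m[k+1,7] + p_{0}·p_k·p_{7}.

m[1,7] = min over k∈[1,6] of m[1,k]+m[k+1,7]+p_{0}·p_k·p_{7}.
k=1: 0 + 20840 + 18·26·19 = 29732; k=2: 18252 + 14704 + 18·39·19 = 46294; k=3: 20748 + 6536 + 18·14·19 = 32072; k=4: 25536 + 5168 + 18·19·19 = 37202; k=5: 18352 + 2280 + 18·8·19 = 23368; k=6: 20512 + 0 + 18·15·19 = 25642.
Minimum: 23368 at k=5.

23368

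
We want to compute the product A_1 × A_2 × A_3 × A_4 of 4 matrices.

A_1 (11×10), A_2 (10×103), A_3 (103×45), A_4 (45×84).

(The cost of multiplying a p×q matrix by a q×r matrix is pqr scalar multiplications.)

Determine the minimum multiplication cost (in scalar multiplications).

Adjacent pairs: A_1A_2 = 11·10·103 = 11330; A_2A_3 = 10·103·45 = 46350; A_3A_4 = 103·45·84 = 389340.
Length 3: A_1..A_3: k=1: 0+46350+11·10·45=51300; k=2: 11330+0+11·103·45=62315 → min 51300 | A_2..A_4: k=2: 0+389340+10·103·84=475860; k=3: 46350+0+10·45·84=84150 → min 84150.
Length 4: A_1..A_4: k=1: 0+84150+11·10·84=93390; k=2: 11330+389340+11·103·84=495842; k=3: 51300+0+11·45·84=92880 → min 92880.
Optimal order: ((A_1 × (A_2 × A_3)) × A_4) with cost 92880.

92880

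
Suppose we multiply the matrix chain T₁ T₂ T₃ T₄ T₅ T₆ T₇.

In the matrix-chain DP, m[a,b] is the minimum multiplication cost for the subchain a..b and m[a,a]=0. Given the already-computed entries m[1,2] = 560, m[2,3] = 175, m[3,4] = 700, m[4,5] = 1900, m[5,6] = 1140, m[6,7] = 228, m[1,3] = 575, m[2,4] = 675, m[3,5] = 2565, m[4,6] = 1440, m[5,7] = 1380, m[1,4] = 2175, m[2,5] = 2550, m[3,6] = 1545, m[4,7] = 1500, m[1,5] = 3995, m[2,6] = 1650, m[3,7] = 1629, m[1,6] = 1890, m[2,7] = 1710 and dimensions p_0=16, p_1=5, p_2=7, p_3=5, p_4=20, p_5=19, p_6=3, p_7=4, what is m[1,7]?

m[1,7] = min over k∈[1,6] of m[1,k]+m[k+1,7]+p_{0}·p_k·p_{7}.
k=1: 0 + 1710 + 16·5·4 = 2030; k=2: 560 + 1629 + 16·7·4 = 2637; k=3: 575 + 1500 + 16·5·4 = 2395; k=4: 2175 + 1380 + 16·20·4 = 4835; k=5: 3995 + 228 + 16·19·4 = 5439; k=6: 1890 + 0 + 16·3·4 = 2082.
Minimum: 2030 at k=1.

2030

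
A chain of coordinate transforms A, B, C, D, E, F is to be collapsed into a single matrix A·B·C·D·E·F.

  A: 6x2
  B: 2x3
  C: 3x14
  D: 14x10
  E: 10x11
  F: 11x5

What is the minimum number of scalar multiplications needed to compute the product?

754

Adjacent pairs: AB = 6·2·3 = 36; BC = 2·3·14 = 84; CD = 3·14·10 = 420; DE = 14·10·11 = 1540; EF = 10·11·5 = 550.
Length 3: A..C: k=1: 0+84+6·2·14=252; k=2: 36+0+6·3·14=288 → min 252 | B..D: k=2: 0+420+2·3·10=480; k=3: 84+0+2·14·10=364 → min 364 | C..E: k=3: 0+1540+3·14·11=2002; k=4: 420+0+3·10·11=750 → min 750 | D..F: k=4: 0+550+14·10·5=1250; k=5: 1540+0+14·11·5=2310 → min 1250.
Length 4: A..D: k=1: 0+364+6·2·10=484; k=2: 36+420+6·3·10=636; k=3: 252+0+6·14·10=1092 → min 484 | B..E: k=2: 0+750+2·3·11=816; k=3: 84+1540+2·14·11=1932; k=4: 364+0+2·10·11=584 → min 584 | C..F: k=3: 0+1250+3·14·5=1460; k=4: 420+550+3·10·5=1120; k=5: 750+0+3·11·5=915 → min 915.
Length 5: A..E: k=1: 0+584+6·2·11=716; k=2: 36+750+6·3·11=984; k=3: 252+1540+6·14·11=2716; k=4: 484+0+6·10·11=1144 → min 716 | B..F: k=2: 0+915+2·3·5=945; k=3: 84+1250+2·14·5=1474; k=4: 364+550+2·10·5=1014; k=5: 584+0+2·11·5=694 → min 694.
Length 6: A..F: k=1: 0+694+6·2·5=754; k=2: 36+915+6·3·5=1041; k=3: 252+1250+6·14·5=1922; k=4: 484+550+6·10·5=1334; k=5: 716+0+6·11·5=1046 → min 754.
Optimal order: (A·((((B·C)·D)·E)·F)) with cost 754.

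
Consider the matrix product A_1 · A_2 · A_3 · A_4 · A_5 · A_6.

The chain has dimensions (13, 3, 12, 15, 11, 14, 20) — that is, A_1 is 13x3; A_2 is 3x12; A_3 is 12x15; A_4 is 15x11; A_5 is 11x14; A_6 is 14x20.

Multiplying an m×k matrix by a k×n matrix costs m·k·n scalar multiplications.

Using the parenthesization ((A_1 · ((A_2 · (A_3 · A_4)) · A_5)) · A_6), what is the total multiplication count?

(A_3 · A_4): 12×15 by 15×11 → 12×11, cost 12·15·11 = 1980
(A_2 · (A_3 · A_4)): 3×12 by 12×11 → 3×11, cost 3·12·11 = 396; cumulative 2376
((A_2 · (A_3 · A_4)) · A_5): 3×11 by 11×14 → 3×14, cost 3·11·14 = 462; cumulative 2838
(A_1 · ((A_2 · (A_3 · A_4)) · A_5)): 13×3 by 3×14 → 13×14, cost 13·3·14 = 546; cumulative 3384
((A_1 · ((A_2 · (A_3 · A_4)) · A_5)) · A_6): 13×14 by 14×20 → 13×20, cost 13·14·20 = 3640; cumulative 7024
Total: 7024 scalar multiplications.

7024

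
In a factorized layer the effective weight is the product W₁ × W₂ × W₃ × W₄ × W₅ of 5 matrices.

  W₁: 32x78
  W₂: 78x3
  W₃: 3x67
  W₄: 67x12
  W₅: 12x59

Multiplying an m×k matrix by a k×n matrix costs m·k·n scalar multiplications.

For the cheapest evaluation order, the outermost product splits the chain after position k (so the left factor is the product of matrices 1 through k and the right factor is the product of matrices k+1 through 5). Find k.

2

Adjacent pairs: W₁W₂ = 32·78·3 = 7488; W₂W₃ = 78·3·67 = 15678; W₃W₄ = 3·67·12 = 2412; W₄W₅ = 67·12·59 = 47436.
Length 3: W₁..W₃: k=1: 0+15678+32·78·67=182910; k=2: 7488+0+32·3·67=13920 → min 13920 | W₂..W₄: k=2: 0+2412+78·3·12=5220; k=3: 15678+0+78·67·12=78390 → min 5220 | W₃..W₅: k=3: 0+47436+3·67·59=59295; k=4: 2412+0+3·12·59=4536 → min 4536.
Length 4: W₁..W₄: k=1: 0+5220+32·78·12=35172; k=2: 7488+2412+32·3·12=11052; k=3: 13920+0+32·67·12=39648 → min 11052 | W₂..W₅: k=2: 0+4536+78·3·59=18342; k=3: 15678+47436+78·67·59=371448; k=4: 5220+0+78·12·59=60444 → min 18342.
Top-level splits: k=1: (W₁..W₁)·(W₂..W₅) → 0+18342+32·78·59 = 165606; k=2: (W₁..W₂)·(W₃..W₅) → 7488+4536+32·3·59 = 17688; k=3: (W₁..W₃)·(W₄..W₅) → 13920+47436+32·67·59 = 187852; k=4: (W₁..W₄)·(W₅..W₅) → 11052+0+32·12·59 = 33708.
Best split is after W₂, i.e. k = 2.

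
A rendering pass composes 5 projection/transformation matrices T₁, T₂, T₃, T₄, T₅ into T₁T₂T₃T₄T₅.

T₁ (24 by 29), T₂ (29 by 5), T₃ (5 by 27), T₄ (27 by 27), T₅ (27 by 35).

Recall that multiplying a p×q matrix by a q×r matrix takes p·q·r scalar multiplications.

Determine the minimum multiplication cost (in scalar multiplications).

Adjacent pairs: T₁T₂ = 24·29·5 = 3480; T₂T₃ = 29·5·27 = 3915; T₃T₄ = 5·27·27 = 3645; T₄T₅ = 27·27·35 = 25515.
Length 3: T₁..T₃: k=1: 0+3915+24·29·27=22707; k=2: 3480+0+24·5·27=6720 → min 6720 | T₂..T₄: k=2: 0+3645+29·5·27=7560; k=3: 3915+0+29·27·27=25056 → min 7560 | T₃..T₅: k=3: 0+25515+5·27·35=30240; k=4: 3645+0+5·27·35=8370 → min 8370.
Length 4: T₁..T₄: k=1: 0+7560+24·29·27=26352; k=2: 3480+3645+24·5·27=10365; k=3: 6720+0+24·27·27=24216 → min 10365 | T₂..T₅: k=2: 0+8370+29·5·35=13445; k=3: 3915+25515+29·27·35=56835; k=4: 7560+0+29·27·35=34965 → min 13445.
Length 5: T₁..T₅: k=1: 0+13445+24·29·35=37805; k=2: 3480+8370+24·5·35=16050; k=3: 6720+25515+24·27·35=54915; k=4: 10365+0+24·27·35=33045 → min 16050.
Optimal order: ((T₁T₂)((T₃T₄)T₅)) with cost 16050.

16050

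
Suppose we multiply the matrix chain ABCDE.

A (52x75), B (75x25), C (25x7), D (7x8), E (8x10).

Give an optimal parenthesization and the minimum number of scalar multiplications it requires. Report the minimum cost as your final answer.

Adjacent pairs: AB = 52·75·25 = 97500; BC = 75·25·7 = 13125; CD = 25·7·8 = 1400; DE = 7·8·10 = 560.
Length 3: A..C: k=1: 0+13125+52·75·7=40425; k=2: 97500+0+52·25·7=106600 → min 40425 | B..D: k=2: 0+1400+75·25·8=16400; k=3: 13125+0+75·7·8=17325 → min 16400 | C..E: k=3: 0+560+25·7·10=2310; k=4: 1400+0+25·8·10=3400 → min 2310.
Length 4: A..D: k=1: 0+16400+52·75·8=47600; k=2: 97500+1400+52·25·8=109300; k=3: 40425+0+52·7·8=43337 → min 43337 | B..E: k=2: 0+2310+75·25·10=21060; k=3: 13125+560+75·7·10=18935; k=4: 16400+0+75·8·10=22400 → min 18935.
Length 5: A..E: k=1: 0+18935+52·75·10=57935; k=2: 97500+2310+52·25·10=112810; k=3: 40425+560+52·7·10=44625; k=4: 43337+0+52·8·10=47497 → min 44625.
Optimal parenthesization: ((A(BC))(DE)) with cost 44625.

44625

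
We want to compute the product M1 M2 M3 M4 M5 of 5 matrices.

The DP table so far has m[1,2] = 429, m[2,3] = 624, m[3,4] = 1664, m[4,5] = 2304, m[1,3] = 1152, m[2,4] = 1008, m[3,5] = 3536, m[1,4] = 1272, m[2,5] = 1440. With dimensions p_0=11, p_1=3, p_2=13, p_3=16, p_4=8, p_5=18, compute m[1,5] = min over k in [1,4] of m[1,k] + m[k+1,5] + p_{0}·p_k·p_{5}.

m[1,5] = min over k∈[1,4] of m[1,k]+m[k+1,5]+p_{0}·p_k·p_{5}.
k=1: 0 + 1440 + 11·3·18 = 2034; k=2: 429 + 3536 + 11·13·18 = 6539; k=3: 1152 + 2304 + 11·16·18 = 6624; k=4: 1272 + 0 + 11·8·18 = 2856.
Minimum: 2034 at k=1.

2034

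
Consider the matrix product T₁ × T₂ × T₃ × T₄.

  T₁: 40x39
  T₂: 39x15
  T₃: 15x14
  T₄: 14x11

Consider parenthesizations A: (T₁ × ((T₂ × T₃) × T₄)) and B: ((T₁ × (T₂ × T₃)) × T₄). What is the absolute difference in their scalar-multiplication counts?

4834

Order A = (T₁ × ((T₂ × T₃) × T₄)): (T₂ × T₃): 39×15 by 15×14 → 39×14, cost 39·15·14 = 8190; ((T₂ × T₃) × T₄): 39×14 by 14×11 → 39×11, cost 39·14·11 = 6006; cumulative 14196; (T₁ × ((T₂ × T₃) × T₄)): 40×39 by 39×11 → 40×11, cost 40·39·11 = 17160; cumulative 31356. Total 31356.
Order B = ((T₁ × (T₂ × T₃)) × T₄): (T₂ × T₃): 39×15 by 15×14 → 39×14, cost 39·15·14 = 8190; (T₁ × (T₂ × T₃)): 40×39 by 39×14 → 40×14, cost 40·39·14 = 21840; cumulative 30030; ((T₁ × (T₂ × T₃)) × T₄): 40×14 by 14×11 → 40×11, cost 40·14·11 = 6160; cumulative 36190. Total 36190.
Difference: |31356 − 36190| = 4834.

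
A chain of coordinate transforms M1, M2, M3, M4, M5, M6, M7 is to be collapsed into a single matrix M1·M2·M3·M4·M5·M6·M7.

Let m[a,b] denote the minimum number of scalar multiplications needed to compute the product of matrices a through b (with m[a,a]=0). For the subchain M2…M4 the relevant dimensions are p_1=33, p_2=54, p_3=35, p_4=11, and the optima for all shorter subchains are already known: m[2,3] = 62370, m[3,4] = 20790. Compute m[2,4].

m[2,4] = min over k∈[2,3] of m[2,k]+m[k+1,4]+p_{1}·p_k·p_{4}.
k=2: 0 + 20790 + 33·54·11 = 40392; k=3: 62370 + 0 + 33·35·11 = 75075.
Minimum: 40392 at k=2.

40392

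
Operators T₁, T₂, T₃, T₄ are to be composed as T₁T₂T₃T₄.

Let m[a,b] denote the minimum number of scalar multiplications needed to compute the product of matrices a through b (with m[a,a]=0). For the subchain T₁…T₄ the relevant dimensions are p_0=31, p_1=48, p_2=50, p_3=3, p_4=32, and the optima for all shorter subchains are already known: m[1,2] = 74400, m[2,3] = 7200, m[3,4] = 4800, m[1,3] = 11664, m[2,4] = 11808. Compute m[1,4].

m[1,4] = min over k∈[1,3] of m[1,k]+m[k+1,4]+p_{0}·p_k·p_{4}.
k=1: 0 + 11808 + 31·48·32 = 59424; k=2: 74400 + 4800 + 31·50·32 = 128800; k=3: 11664 + 0 + 31·3·32 = 14640.
Minimum: 14640 at k=3.

14640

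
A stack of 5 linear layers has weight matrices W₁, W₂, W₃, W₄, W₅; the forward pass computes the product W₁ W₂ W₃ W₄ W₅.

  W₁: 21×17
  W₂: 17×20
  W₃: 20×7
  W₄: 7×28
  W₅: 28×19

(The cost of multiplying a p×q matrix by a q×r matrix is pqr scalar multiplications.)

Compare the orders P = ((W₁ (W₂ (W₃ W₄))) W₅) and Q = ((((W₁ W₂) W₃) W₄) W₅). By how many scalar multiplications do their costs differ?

Order P = ((W₁ (W₂ (W₃ W₄))) W₅): (W₃ W₄): 20×7 by 7×28 → 20×28, cost 20·7·28 = 3920; (W₂ (W₃ W₄)): 17×20 by 20×28 → 17×28, cost 17·20·28 = 9520; cumulative 13440; (W₁ (W₂ (W₃ W₄))): 21×17 by 17×28 → 21×28, cost 21·17·28 = 9996; cumulative 23436; ((W₁ (W₂ (W₃ W₄))) W₅): 21×28 by 28×19 → 21×19, cost 21·28·19 = 11172; cumulative 34608. Total 34608.
Order Q = ((((W₁ W₂) W₃) W₄) W₅): (W₁ W₂): 21×17 by 17×20 → 21×20, cost 21·17·20 = 7140; ((W₁ W₂) W₃): 21×20 by 20×7 → 21×7, cost 21·20·7 = 2940; cumulative 10080; (((W₁ W₂) W₃) W₄): 21×7 by 7×28 → 21×28, cost 21·7·28 = 4116; cumulative 14196; ((((W₁ W₂) W₃) W₄) W₅): 21×28 by 28×19 → 21×19, cost 21·28·19 = 11172; cumulative 25368. Total 25368.
Difference: |34608 − 25368| = 9240.

9240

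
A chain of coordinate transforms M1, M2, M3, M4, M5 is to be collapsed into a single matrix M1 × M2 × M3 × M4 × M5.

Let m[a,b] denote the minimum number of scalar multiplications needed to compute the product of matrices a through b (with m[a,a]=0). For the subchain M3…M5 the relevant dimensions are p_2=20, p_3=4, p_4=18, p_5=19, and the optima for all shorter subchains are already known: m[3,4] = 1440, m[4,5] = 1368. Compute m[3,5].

2888

m[3,5] = min over k∈[3,4] of m[3,k]+m[k+1,5]+p_{2}·p_k·p_{5}.
k=3: 0 + 1368 + 20·4·19 = 2888; k=4: 1440 + 0 + 20·18·19 = 8280.
Minimum: 2888 at k=3.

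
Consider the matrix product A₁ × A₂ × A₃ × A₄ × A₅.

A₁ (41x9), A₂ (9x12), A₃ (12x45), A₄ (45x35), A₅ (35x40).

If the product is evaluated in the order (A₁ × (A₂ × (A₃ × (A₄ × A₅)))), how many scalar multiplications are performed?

103680

(A₄ × A₅): 45×35 by 35×40 → 45×40, cost 45·35·40 = 63000
(A₃ × (A₄ × A₅)): 12×45 by 45×40 → 12×40, cost 12·45·40 = 21600; cumulative 84600
(A₂ × (A₃ × (A₄ × A₅))): 9×12 by 12×40 → 9×40, cost 9·12·40 = 4320; cumulative 88920
(A₁ × (A₂ × (A₃ × (A₄ × A₅)))): 41×9 by 9×40 → 41×40, cost 41·9·40 = 14760; cumulative 103680
Total: 103680 scalar multiplications.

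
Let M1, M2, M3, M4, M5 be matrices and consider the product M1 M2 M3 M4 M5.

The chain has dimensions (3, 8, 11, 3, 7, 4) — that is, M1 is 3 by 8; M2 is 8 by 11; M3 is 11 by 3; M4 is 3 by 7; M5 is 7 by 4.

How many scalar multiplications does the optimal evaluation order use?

456

Adjacent pairs: M1M2 = 3·8·11 = 264; M2M3 = 8·11·3 = 264; M3M4 = 11·3·7 = 231; M4M5 = 3·7·4 = 84.
Length 3: M1..M3: k=1: 0+264+3·8·3=336; k=2: 264+0+3·11·3=363 → min 336 | M2..M4: k=2: 0+231+8·11·7=847; k=3: 264+0+8·3·7=432 → min 432 | M3..M5: k=3: 0+84+11·3·4=216; k=4: 231+0+11·7·4=539 → min 216.
Length 4: M1..M4: k=1: 0+432+3·8·7=600; k=2: 264+231+3·11·7=726; k=3: 336+0+3·3·7=399 → min 399 | M2..M5: k=2: 0+216+8·11·4=568; k=3: 264+84+8·3·4=444; k=4: 432+0+8·7·4=656 → min 444.
Length 5: M1..M5: k=1: 0+444+3·8·4=540; k=2: 264+216+3·11·4=612; k=3: 336+84+3·3·4=456; k=4: 399+0+3·7·4=483 → min 456.
Optimal order: ((M1 (M2 M3)) (M4 M5)) with cost 456.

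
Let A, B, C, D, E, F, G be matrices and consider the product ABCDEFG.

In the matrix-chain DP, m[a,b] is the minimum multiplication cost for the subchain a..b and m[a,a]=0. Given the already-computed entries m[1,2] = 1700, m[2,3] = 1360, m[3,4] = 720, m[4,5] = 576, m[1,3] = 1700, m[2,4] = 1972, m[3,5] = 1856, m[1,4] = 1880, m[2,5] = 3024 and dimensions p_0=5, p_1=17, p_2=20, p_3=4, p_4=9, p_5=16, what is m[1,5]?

m[1,5] = min over k∈[1,4] of m[1,k]+m[k+1,5]+p_{0}·p_k·p_{5}.
k=1: 0 + 3024 + 5·17·16 = 4384; k=2: 1700 + 1856 + 5·20·16 = 5156; k=3: 1700 + 576 + 5·4·16 = 2596; k=4: 1880 + 0 + 5·9·16 = 2600.
Minimum: 2596 at k=3.

2596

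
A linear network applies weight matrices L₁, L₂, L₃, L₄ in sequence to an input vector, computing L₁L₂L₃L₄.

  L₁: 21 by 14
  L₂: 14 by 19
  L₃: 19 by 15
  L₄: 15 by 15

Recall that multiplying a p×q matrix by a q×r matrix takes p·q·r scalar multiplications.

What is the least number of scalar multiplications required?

Adjacent pairs: L₁L₂ = 21·14·19 = 5586; L₂L₃ = 14·19·15 = 3990; L₃L₄ = 19·15·15 = 4275.
Length 3: L₁..L₃: k=1: 0+3990+21·14·15=8400; k=2: 5586+0+21·19·15=11571 → min 8400 | L₂..L₄: k=2: 0+4275+14·19·15=8265; k=3: 3990+0+14·15·15=7140 → min 7140.
Length 4: L₁..L₄: k=1: 0+7140+21·14·15=11550; k=2: 5586+4275+21·19·15=15846; k=3: 8400+0+21·15·15=13125 → min 11550.
Optimal order: (L₁((L₂L₃)L₄)) with cost 11550.

11550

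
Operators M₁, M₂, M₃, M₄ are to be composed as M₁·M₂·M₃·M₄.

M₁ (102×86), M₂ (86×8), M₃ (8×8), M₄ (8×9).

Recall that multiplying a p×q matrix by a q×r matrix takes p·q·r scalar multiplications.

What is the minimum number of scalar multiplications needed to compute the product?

Adjacent pairs: M₁M₂ = 102·86·8 = 70176; M₂M₃ = 86·8·8 = 5504; M₃M₄ = 8·8·9 = 576.
Length 3: M₁..M₃: k=1: 0+5504+102·86·8=75680; k=2: 70176+0+102·8·8=76704 → min 75680 | M₂..M₄: k=2: 0+576+86·8·9=6768; k=3: 5504+0+86·8·9=11696 → min 6768.
Length 4: M₁..M₄: k=1: 0+6768+102·86·9=85716; k=2: 70176+576+102·8·9=78096; k=3: 75680+0+102·8·9=83024 → min 78096.
Optimal order: ((M₁·M₂)·(M₃·M₄)) with cost 78096.

78096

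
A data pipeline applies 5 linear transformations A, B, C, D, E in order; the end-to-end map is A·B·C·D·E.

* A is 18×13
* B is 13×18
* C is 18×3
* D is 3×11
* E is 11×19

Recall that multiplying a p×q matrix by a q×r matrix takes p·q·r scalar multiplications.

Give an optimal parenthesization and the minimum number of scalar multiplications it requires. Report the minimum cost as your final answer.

3057

Adjacent pairs: AB = 18·13·18 = 4212; BC = 13·18·3 = 702; CD = 18·3·11 = 594; DE = 3·11·19 = 627.
Length 3: A..C: k=1: 0+702+18·13·3=1404; k=2: 4212+0+18·18·3=5184 → min 1404 | B..D: k=2: 0+594+13·18·11=3168; k=3: 702+0+13·3·11=1131 → min 1131 | C..E: k=3: 0+627+18·3·19=1653; k=4: 594+0+18·11·19=4356 → min 1653.
Length 4: A..D: k=1: 0+1131+18·13·11=3705; k=2: 4212+594+18·18·11=8370; k=3: 1404+0+18·3·11=1998 → min 1998 | B..E: k=2: 0+1653+13·18·19=6099; k=3: 702+627+13·3·19=2070; k=4: 1131+0+13·11·19=3848 → min 2070.
Length 5: A..E: k=1: 0+2070+18·13·19=6516; k=2: 4212+1653+18·18·19=12021; k=3: 1404+627+18·3·19=3057; k=4: 1998+0+18·11·19=5760 → min 3057.
Optimal parenthesization: ((A·(B·C))·(D·E)) with cost 3057.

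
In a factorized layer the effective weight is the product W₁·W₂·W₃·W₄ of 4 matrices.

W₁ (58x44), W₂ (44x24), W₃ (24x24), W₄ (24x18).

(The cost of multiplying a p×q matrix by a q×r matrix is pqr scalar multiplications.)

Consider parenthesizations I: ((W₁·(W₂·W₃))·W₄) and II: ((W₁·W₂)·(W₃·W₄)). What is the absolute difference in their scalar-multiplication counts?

Order I = ((W₁·(W₂·W₃))·W₄): (W₂·W₃): 44×24 by 24×24 → 44×24, cost 44·24·24 = 25344; (W₁·(W₂·W₃)): 58×44 by 44×24 → 58×24, cost 58·44·24 = 61248; cumulative 86592; ((W₁·(W₂·W₃))·W₄): 58×24 by 24×18 → 58×18, cost 58·24·18 = 25056; cumulative 111648. Total 111648.
Order II = ((W₁·W₂)·(W₃·W₄)): (W₁·W₂): 58×44 by 44×24 → 58×24, cost 58·44·24 = 61248; (W₃·W₄): 24×24 by 24×18 → 24×18, cost 24·24·18 = 10368; ((W₁·W₂)·(W₃·W₄)): 58×24 by 24×18 → 58×18, cost 58·24·18 = 25056; cumulative 96672. Total 96672.
Difference: |111648 − 96672| = 14976.

14976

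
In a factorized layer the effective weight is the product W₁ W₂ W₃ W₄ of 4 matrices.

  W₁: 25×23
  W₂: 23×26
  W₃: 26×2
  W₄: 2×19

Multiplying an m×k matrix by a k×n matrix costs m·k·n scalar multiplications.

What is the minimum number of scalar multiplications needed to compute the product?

Adjacent pairs: W₁W₂ = 25·23·26 = 14950; W₂W₃ = 23·26·2 = 1196; W₃W₄ = 26·2·19 = 988.
Length 3: W₁..W₃: k=1: 0+1196+25·23·2=2346; k=2: 14950+0+25·26·2=16250 → min 2346 | W₂..W₄: k=2: 0+988+23·26·19=12350; k=3: 1196+0+23·2·19=2070 → min 2070.
Length 4: W₁..W₄: k=1: 0+2070+25·23·19=12995; k=2: 14950+988+25·26·19=28288; k=3: 2346+0+25·2·19=3296 → min 3296.
Optimal order: ((W₁ (W₂ W₃)) W₄) with cost 3296.

3296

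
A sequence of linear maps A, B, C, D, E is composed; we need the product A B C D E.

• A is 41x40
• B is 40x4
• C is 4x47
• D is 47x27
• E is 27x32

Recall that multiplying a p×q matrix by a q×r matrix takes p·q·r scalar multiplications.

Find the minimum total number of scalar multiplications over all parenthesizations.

20340

Adjacent pairs: AB = 41·40·4 = 6560; BC = 40·4·47 = 7520; CD = 4·47·27 = 5076; DE = 47·27·32 = 40608.
Length 3: A..C: k=1: 0+7520+41·40·47=84600; k=2: 6560+0+41·4·47=14268 → min 14268 | B..D: k=2: 0+5076+40·4·27=9396; k=3: 7520+0+40·47·27=58280 → min 9396 | C..E: k=3: 0+40608+4·47·32=46624; k=4: 5076+0+4·27·32=8532 → min 8532.
Length 4: A..D: k=1: 0+9396+41·40·27=53676; k=2: 6560+5076+41·4·27=16064; k=3: 14268+0+41·47·27=66297 → min 16064 | B..E: k=2: 0+8532+40·4·32=13652; k=3: 7520+40608+40·47·32=108288; k=4: 9396+0+40·27·32=43956 → min 13652.
Length 5: A..E: k=1: 0+13652+41·40·32=66132; k=2: 6560+8532+41·4·32=20340; k=3: 14268+40608+41·47·32=116540; k=4: 16064+0+41·27·32=51488 → min 20340.
Optimal order: ((A B) ((C D) E)) with cost 20340.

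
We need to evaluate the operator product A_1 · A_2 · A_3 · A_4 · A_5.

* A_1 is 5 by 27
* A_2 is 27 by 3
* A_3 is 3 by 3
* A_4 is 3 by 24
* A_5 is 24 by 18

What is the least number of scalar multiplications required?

2016

Adjacent pairs: A_1A_2 = 5·27·3 = 405; A_2A_3 = 27·3·3 = 243; A_3A_4 = 3·3·24 = 216; A_4A_5 = 3·24·18 = 1296.
Length 3: A_1..A_3: k=1: 0+243+5·27·3=648; k=2: 405+0+5·3·3=450 → min 450 | A_2..A_4: k=2: 0+216+27·3·24=2160; k=3: 243+0+27·3·24=2187 → min 2160 | A_3..A_5: k=3: 0+1296+3·3·18=1458; k=4: 216+0+3·24·18=1512 → min 1458.
Length 4: A_1..A_4: k=1: 0+2160+5·27·24=5400; k=2: 405+216+5·3·24=981; k=3: 450+0+5·3·24=810 → min 810 | A_2..A_5: k=2: 0+1458+27·3·18=2916; k=3: 243+1296+27·3·18=2997; k=4: 2160+0+27·24·18=13824 → min 2916.
Length 5: A_1..A_5: k=1: 0+2916+5·27·18=5346; k=2: 405+1458+5·3·18=2133; k=3: 450+1296+5·3·18=2016; k=4: 810+0+5·24·18=2970 → min 2016.
Optimal order: (((A_1 · A_2) · A_3) · (A_4 · A_5)) with cost 2016.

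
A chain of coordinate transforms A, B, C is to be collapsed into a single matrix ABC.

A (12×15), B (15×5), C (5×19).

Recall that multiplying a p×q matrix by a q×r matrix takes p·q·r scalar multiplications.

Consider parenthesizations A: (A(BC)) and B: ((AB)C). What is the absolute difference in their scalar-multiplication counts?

Order A = (A(BC)): (BC): 15×5 by 5×19 → 15×19, cost 15·5·19 = 1425; (A(BC)): 12×15 by 15×19 → 12×19, cost 12·15·19 = 3420; cumulative 4845. Total 4845.
Order B = ((AB)C): (AB): 12×15 by 15×5 → 12×5, cost 12·15·5 = 900; ((AB)C): 12×5 by 5×19 → 12×19, cost 12·5·19 = 1140; cumulative 2040. Total 2040.
Difference: |4845 − 2040| = 2805.

2805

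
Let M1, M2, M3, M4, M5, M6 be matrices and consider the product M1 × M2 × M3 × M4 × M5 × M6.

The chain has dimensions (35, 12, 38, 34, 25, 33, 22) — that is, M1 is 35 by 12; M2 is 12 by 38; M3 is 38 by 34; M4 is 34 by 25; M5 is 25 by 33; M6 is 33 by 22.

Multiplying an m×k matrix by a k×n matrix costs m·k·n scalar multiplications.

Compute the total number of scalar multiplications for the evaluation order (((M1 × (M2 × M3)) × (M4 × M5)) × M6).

(M2 × M3): 12×38 by 38×34 → 12×34, cost 12·38·34 = 15504
(M1 × (M2 × M3)): 35×12 by 12×34 → 35×34, cost 35·12·34 = 14280; cumulative 29784
(M4 × M5): 34×25 by 25×33 → 34×33, cost 34·25·33 = 28050
((M1 × (M2 × M3)) × (M4 × M5)): 35×34 by 34×33 → 35×33, cost 35·34·33 = 39270; cumulative 97104
(((M1 × (M2 × M3)) × (M4 × M5)) × M6): 35×33 by 33×22 → 35×22, cost 35·33·22 = 25410; cumulative 122514
Total: 122514 scalar multiplications.

122514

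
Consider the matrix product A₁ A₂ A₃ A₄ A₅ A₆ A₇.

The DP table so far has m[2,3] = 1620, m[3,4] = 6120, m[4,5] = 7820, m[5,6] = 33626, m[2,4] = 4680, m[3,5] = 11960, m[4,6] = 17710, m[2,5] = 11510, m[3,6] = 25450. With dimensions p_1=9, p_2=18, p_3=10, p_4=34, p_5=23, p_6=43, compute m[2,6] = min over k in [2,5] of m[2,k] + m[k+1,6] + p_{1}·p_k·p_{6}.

20411

m[2,6] = min over k∈[2,5] of m[2,k]+m[k+1,6]+p_{1}·p_k·p_{6}.
k=2: 0 + 25450 + 9·18·43 = 32416; k=3: 1620 + 17710 + 9·10·43 = 23200; k=4: 4680 + 33626 + 9·34·43 = 51464; k=5: 11510 + 0 + 9·23·43 = 20411.
Minimum: 20411 at k=5.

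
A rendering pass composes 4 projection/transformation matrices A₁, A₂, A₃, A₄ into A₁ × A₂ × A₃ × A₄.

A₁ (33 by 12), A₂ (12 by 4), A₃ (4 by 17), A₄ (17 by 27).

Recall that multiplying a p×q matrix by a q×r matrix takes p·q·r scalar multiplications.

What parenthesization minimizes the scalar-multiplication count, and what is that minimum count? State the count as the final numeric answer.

Adjacent pairs: A₁A₂ = 33·12·4 = 1584; A₂A₃ = 12·4·17 = 816; A₃A₄ = 4·17·27 = 1836.
Length 3: A₁..A₃: k=1: 0+816+33·12·17=7548; k=2: 1584+0+33·4·17=3828 → min 3828 | A₂..A₄: k=2: 0+1836+12·4·27=3132; k=3: 816+0+12·17·27=6324 → min 3132.
Length 4: A₁..A₄: k=1: 0+3132+33·12·27=13824; k=2: 1584+1836+33·4·27=6984; k=3: 3828+0+33·17·27=18975 → min 6984.
Optimal parenthesization: ((A₁ × A₂) × (A₃ × A₄)) with cost 6984.

6984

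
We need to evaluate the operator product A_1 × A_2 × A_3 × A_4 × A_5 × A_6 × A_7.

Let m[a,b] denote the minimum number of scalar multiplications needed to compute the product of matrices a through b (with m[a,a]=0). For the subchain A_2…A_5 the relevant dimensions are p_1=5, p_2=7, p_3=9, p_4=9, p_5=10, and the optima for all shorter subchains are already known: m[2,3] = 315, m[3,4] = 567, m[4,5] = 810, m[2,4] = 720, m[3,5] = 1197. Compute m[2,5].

m[2,5] = min over k∈[2,4] of m[2,k]+m[k+1,5]+p_{1}·p_k·p_{5}.
k=2: 0 + 1197 + 5·7·10 = 1547; k=3: 315 + 810 + 5·9·10 = 1575; k=4: 720 + 0 + 5·9·10 = 1170.
Minimum: 1170 at k=4.

1170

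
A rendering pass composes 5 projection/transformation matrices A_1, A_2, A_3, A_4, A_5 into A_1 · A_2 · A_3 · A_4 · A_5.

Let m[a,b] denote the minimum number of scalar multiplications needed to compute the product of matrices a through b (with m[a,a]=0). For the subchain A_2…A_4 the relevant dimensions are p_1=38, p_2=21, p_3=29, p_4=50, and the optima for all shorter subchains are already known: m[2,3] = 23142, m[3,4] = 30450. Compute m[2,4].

70350

m[2,4] = min over k∈[2,3] of m[2,k]+m[k+1,4]+p_{1}·p_k·p_{4}.
k=2: 0 + 30450 + 38·21·50 = 70350; k=3: 23142 + 0 + 38·29·50 = 78242.
Minimum: 70350 at k=2.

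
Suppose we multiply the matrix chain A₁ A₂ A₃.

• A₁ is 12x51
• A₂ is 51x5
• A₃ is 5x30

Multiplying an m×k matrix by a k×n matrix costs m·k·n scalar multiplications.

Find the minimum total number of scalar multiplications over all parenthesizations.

4860

Order (A₁ (A₂ A₃)): (A₂ A₃): 51×5 by 5×30 → 51×30, cost 51·5·30 = 7650; (A₁ (A₂ A₃)): 12×51 by 51×30 → 12×30, cost 12·51·30 = 18360; cumulative 26010. Total 26010.
Order ((A₁ A₂) A₃): (A₁ A₂): 12×51 by 51×5 → 12×5, cost 12·51·5 = 3060; ((A₁ A₂) A₃): 12×5 by 5×30 → 12×30, cost 12·5·30 = 1800; cumulative 4860. Total 4860.
Minimum: 4860.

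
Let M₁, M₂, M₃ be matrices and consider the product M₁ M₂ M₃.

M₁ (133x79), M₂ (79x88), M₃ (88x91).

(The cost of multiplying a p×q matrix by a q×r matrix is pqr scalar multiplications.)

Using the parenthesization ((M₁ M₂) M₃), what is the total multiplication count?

(M₁ M₂): 133×79 by 79×88 → 133×88, cost 133·79·88 = 924616
((M₁ M₂) M₃): 133×88 by 88×91 → 133×91, cost 133·88·91 = 1065064; cumulative 1989680
Total: 1989680 scalar multiplications.

1989680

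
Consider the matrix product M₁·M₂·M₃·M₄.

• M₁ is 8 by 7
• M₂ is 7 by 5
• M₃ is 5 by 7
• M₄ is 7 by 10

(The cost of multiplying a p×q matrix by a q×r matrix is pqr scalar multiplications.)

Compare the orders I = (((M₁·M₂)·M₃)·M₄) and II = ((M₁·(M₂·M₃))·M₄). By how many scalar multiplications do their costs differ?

Order I = (((M₁·M₂)·M₃)·M₄): (M₁·M₂): 8×7 by 7×5 → 8×5, cost 8·7·5 = 280; ((M₁·M₂)·M₃): 8×5 by 5×7 → 8×7, cost 8·5·7 = 280; cumulative 560; (((M₁·M₂)·M₃)·M₄): 8×7 by 7×10 → 8×10, cost 8·7·10 = 560; cumulative 1120. Total 1120.
Order II = ((M₁·(M₂·M₃))·M₄): (M₂·M₃): 7×5 by 5×7 → 7×7, cost 7·5·7 = 245; (M₁·(M₂·M₃)): 8×7 by 7×7 → 8×7, cost 8·7·7 = 392; cumulative 637; ((M₁·(M₂·M₃))·M₄): 8×7 by 7×10 → 8×10, cost 8·7·10 = 560; cumulative 1197. Total 1197.
Difference: |1120 − 1197| = 77.

77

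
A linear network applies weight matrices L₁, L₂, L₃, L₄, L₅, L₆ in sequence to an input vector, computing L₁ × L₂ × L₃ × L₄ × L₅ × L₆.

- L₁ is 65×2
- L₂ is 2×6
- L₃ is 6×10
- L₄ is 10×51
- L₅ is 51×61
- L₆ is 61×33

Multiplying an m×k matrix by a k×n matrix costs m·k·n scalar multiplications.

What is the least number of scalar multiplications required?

15678

Adjacent pairs: L₁L₂ = 65·2·6 = 780; L₂L₃ = 2·6·10 = 120; L₃L₄ = 6·10·51 = 3060; L₄L₅ = 10·51·61 = 31110; L₅L₆ = 51·61·33 = 102663.
Length 3: L₁..L₃: k=1: 0+120+65·2·10=1420; k=2: 780+0+65·6·10=4680 → min 1420 | L₂..L₄: k=2: 0+3060+2·6·51=3672; k=3: 120+0+2·10·51=1140 → min 1140 | L₃..L₅: k=3: 0+31110+6·10·61=34770; k=4: 3060+0+6·51·61=21726 → min 21726 | L₄..L₆: k=4: 0+102663+10·51·33=119493; k=5: 31110+0+10·61·33=51240 → min 51240.
Length 4: L₁..L₄: k=1: 0+1140+65·2·51=7770; k=2: 780+3060+65·6·51=23730; k=3: 1420+0+65·10·51=34570 → min 7770 | L₂..L₅: k=2: 0+21726+2·6·61=22458; k=3: 120+31110+2·10·61=32450; k=4: 1140+0+2·51·61=7362 → min 7362 | L₃..L₆: k=3: 0+51240+6·10·33=53220; k=4: 3060+102663+6·51·33=115821; k=5: 21726+0+6·61·33=33804 → min 33804.
Length 5: L₁..L₅: k=1: 0+7362+65·2·61=15292; k=2: 780+21726+65·6·61=46296; k=3: 1420+31110+65·10·61=72180; k=4: 7770+0+65·51·61=209985 → min 15292 | L₂..L₆: k=2: 0+33804+2·6·33=34200; k=3: 120+51240+2·10·33=52020; k=4: 1140+102663+2·51·33=107169; k=5: 7362+0+2·61·33=11388 → min 11388.
Length 6: L₁..L₆: k=1: 0+11388+65·2·33=15678; k=2: 780+33804+65·6·33=47454; k=3: 1420+51240+65·10·33=74110; k=4: 7770+102663+65·51·33=219828; k=5: 15292+0+65·61·33=146137 → min 15678.
Optimal order: (L₁ × ((((L₂ × L₃) × L₄) × L₅) × L₆)) with cost 15678.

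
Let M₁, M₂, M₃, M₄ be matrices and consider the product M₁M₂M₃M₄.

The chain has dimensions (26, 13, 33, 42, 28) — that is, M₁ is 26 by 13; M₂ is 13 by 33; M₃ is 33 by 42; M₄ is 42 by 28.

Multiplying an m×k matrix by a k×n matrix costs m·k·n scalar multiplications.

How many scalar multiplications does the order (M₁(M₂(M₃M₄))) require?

(M₃M₄): 33×42 by 42×28 → 33×28, cost 33·42·28 = 38808
(M₂(M₃M₄)): 13×33 by 33×28 → 13×28, cost 13·33·28 = 12012; cumulative 50820
(M₁(M₂(M₃M₄))): 26×13 by 13×28 → 26×28, cost 26·13·28 = 9464; cumulative 60284
Total: 60284 scalar multiplications.

60284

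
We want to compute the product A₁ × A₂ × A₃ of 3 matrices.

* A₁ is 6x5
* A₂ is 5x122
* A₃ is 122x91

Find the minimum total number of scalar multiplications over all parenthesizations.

Order (A₁ × (A₂ × A₃)): (A₂ × A₃): 5×122 by 122×91 → 5×91, cost 5·122·91 = 55510; (A₁ × (A₂ × A₃)): 6×5 by 5×91 → 6×91, cost 6·5·91 = 2730; cumulative 58240. Total 58240.
Order ((A₁ × A₂) × A₃): (A₁ × A₂): 6×5 by 5×122 → 6×122, cost 6·5·122 = 3660; ((A₁ × A₂) × A₃): 6×122 by 122×91 → 6×91, cost 6·122·91 = 66612; cumulative 70272. Total 70272.
Minimum: 58240.

58240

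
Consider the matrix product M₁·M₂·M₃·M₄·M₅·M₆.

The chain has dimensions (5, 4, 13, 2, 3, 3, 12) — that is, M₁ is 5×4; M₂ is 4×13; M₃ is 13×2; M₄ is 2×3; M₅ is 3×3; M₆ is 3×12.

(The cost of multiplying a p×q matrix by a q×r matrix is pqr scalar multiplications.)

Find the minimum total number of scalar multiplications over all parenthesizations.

Adjacent pairs: M₁M₂ = 5·4·13 = 260; M₂M₃ = 4·13·2 = 104; M₃M₄ = 13·2·3 = 78; M₄M₅ = 2·3·3 = 18; M₅M₆ = 3·3·12 = 108.
Length 3: M₁..M₃: k=1: 0+104+5·4·2=144; k=2: 260+0+5·13·2=390 → min 144 | M₂..M₄: k=2: 0+78+4·13·3=234; k=3: 104+0+4·2·3=128 → min 128 | M₃..M₅: k=3: 0+18+13·2·3=96; k=4: 78+0+13·3·3=195 → min 96 | M₄..M₆: k=4: 0+108+2·3·12=180; k=5: 18+0+2·3·12=90 → min 90.
Length 4: M₁..M₄: k=1: 0+128+5·4·3=188; k=2: 260+78+5·13·3=533; k=3: 144+0+5·2·3=174 → min 174 | M₂..M₅: k=2: 0+96+4·13·3=252; k=3: 104+18+4·2·3=146; k=4: 128+0+4·3·3=164 → min 146 | M₃..M₆: k=3: 0+90+13·2·12=402; k=4: 78+108+13·3·12=654; k=5: 96+0+13·3·12=564 → min 402.
Length 5: M₁..M₅: k=1: 0+146+5·4·3=206; k=2: 260+96+5·13·3=551; k=3: 144+18+5·2·3=192; k=4: 174+0+5·3·3=219 → min 192 | M₂..M₆: k=2: 0+402+4·13·12=1026; k=3: 104+90+4·2·12=290; k=4: 128+108+4·3·12=380; k=5: 146+0+4·3·12=290 → min 290.
Length 6: M₁..M₆: k=1: 0+290+5·4·12=530; k=2: 260+402+5·13·12=1442; k=3: 144+90+5·2·12=354; k=4: 174+108+5·3·12=462; k=5: 192+0+5·3·12=372 → min 354.
Optimal order: ((M₁·(M₂·M₃))·((M₄·M₅)·M₆)) with cost 354.

354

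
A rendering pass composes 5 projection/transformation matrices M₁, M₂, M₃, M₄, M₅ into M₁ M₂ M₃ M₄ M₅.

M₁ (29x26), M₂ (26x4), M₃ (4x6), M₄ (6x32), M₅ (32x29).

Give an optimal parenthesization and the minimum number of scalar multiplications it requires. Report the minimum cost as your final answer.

10860

Adjacent pairs: M₁M₂ = 29·26·4 = 3016; M₂M₃ = 26·4·6 = 624; M₃M₄ = 4·6·32 = 768; M₄M₅ = 6·32·29 = 5568.
Length 3: M₁..M₃: k=1: 0+624+29·26·6=5148; k=2: 3016+0+29·4·6=3712 → min 3712 | M₂..M₄: k=2: 0+768+26·4·32=4096; k=3: 624+0+26·6·32=5616 → min 4096 | M₃..M₅: k=3: 0+5568+4·6·29=6264; k=4: 768+0+4·32·29=4480 → min 4480.
Length 4: M₁..M₄: k=1: 0+4096+29·26·32=28224; k=2: 3016+768+29·4·32=7496; k=3: 3712+0+29·6·32=9280 → min 7496 | M₂..M₅: k=2: 0+4480+26·4·29=7496; k=3: 624+5568+26·6·29=10716; k=4: 4096+0+26·32·29=28224 → min 7496.
Length 5: M₁..M₅: k=1: 0+7496+29·26·29=29362; k=2: 3016+4480+29·4·29=10860; k=3: 3712+5568+29·6·29=14326; k=4: 7496+0+29·32·29=34408 → min 10860.
Optimal parenthesization: ((M₁ M₂) ((M₃ M₄) M₅)) with cost 10860.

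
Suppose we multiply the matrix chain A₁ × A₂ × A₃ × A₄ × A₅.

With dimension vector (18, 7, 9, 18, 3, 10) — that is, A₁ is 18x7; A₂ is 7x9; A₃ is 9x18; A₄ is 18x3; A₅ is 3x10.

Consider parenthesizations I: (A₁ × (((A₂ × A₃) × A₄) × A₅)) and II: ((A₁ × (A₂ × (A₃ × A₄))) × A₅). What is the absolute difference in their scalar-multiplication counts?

1389

Order I = (A₁ × (((A₂ × A₃) × A₄) × A₅)): (A₂ × A₃): 7×9 by 9×18 → 7×18, cost 7·9·18 = 1134; ((A₂ × A₃) × A₄): 7×18 by 18×3 → 7×3, cost 7·18·3 = 378; cumulative 1512; (((A₂ × A₃) × A₄) × A₅): 7×3 by 3×10 → 7×10, cost 7·3·10 = 210; cumulative 1722; (A₁ × (((A₂ × A₃) × A₄) × A₅)): 18×7 by 7×10 → 18×10, cost 18·7·10 = 1260; cumulative 2982. Total 2982.
Order II = ((A₁ × (A₂ × (A₃ × A₄))) × A₅): (A₃ × A₄): 9×18 by 18×3 → 9×3, cost 9·18·3 = 486; (A₂ × (A₃ × A₄)): 7×9 by 9×3 → 7×3, cost 7·9·3 = 189; cumulative 675; (A₁ × (A₂ × (A₃ × A₄))): 18×7 by 7×3 → 18×3, cost 18·7·3 = 378; cumulative 1053; ((A₁ × (A₂ × (A₃ × A₄))) × A₅): 18×3 by 3×10 → 18×10, cost 18·3·10 = 540; cumulative 1593. Total 1593.
Difference: |2982 − 1593| = 1389.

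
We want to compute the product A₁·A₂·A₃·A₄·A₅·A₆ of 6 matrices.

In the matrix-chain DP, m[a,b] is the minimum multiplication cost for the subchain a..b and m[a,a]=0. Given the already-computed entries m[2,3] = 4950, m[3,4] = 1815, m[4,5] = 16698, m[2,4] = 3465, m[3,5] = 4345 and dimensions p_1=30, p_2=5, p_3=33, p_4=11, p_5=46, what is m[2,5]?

11245

m[2,5] = min over k∈[2,4] of m[2,k]+m[k+1,5]+p_{1}·p_k·p_{5}.
k=2: 0 + 4345 + 30·5·46 = 11245; k=3: 4950 + 16698 + 30·33·46 = 67188; k=4: 3465 + 0 + 30·11·46 = 18645.
Minimum: 11245 at k=2.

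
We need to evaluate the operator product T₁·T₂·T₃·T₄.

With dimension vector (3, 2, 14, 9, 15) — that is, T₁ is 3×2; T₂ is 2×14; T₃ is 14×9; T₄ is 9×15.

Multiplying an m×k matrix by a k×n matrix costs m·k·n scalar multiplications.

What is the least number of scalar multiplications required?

Adjacent pairs: T₁T₂ = 3·2·14 = 84; T₂T₃ = 2·14·9 = 252; T₃T₄ = 14·9·15 = 1890.
Length 3: T₁..T₃: k=1: 0+252+3·2·9=306; k=2: 84+0+3·14·9=462 → min 306 | T₂..T₄: k=2: 0+1890+2·14·15=2310; k=3: 252+0+2·9·15=522 → min 522.
Length 4: T₁..T₄: k=1: 0+522+3·2·15=612; k=2: 84+1890+3·14·15=2604; k=3: 306+0+3·9·15=711 → min 612.
Optimal order: (T₁·((T₂·T₃)·T₄)) with cost 612.

612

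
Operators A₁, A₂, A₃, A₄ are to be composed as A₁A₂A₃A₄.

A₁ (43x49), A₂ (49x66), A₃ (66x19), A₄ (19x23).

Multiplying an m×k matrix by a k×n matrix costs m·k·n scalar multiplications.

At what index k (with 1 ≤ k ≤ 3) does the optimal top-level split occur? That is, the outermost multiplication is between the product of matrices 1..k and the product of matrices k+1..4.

3

Adjacent pairs: A₁A₂ = 43·49·66 = 139062; A₂A₃ = 49·66·19 = 61446; A₃A₄ = 66·19·23 = 28842.
Length 3: A₁..A₃: k=1: 0+61446+43·49·19=101479; k=2: 139062+0+43·66·19=192984 → min 101479 | A₂..A₄: k=2: 0+28842+49·66·23=103224; k=3: 61446+0+49·19·23=82859 → min 82859.
Top-level splits: k=1: (A₁..A₁)·(A₂..A₄) → 0+82859+43·49·23 = 131320; k=2: (A₁..A₂)·(A₃..A₄) → 139062+28842+43·66·23 = 233178; k=3: (A₁..A₃)·(A₄..A₄) → 101479+0+43·19·23 = 120270.
Best split is after A₃, i.e. k = 3.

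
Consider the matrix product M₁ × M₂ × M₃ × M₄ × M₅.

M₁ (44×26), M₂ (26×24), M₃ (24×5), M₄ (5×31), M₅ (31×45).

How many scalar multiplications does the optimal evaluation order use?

Adjacent pairs: M₁M₂ = 44·26·24 = 27456; M₂M₃ = 26·24·5 = 3120; M₃M₄ = 24·5·31 = 3720; M₄M₅ = 5·31·45 = 6975.
Length 3: M₁..M₃: k=1: 0+3120+44·26·5=8840; k=2: 27456+0+44·24·5=32736 → min 8840 | M₂..M₄: k=2: 0+3720+26·24·31=23064; k=3: 3120+0+26·5·31=7150 → min 7150 | M₃..M₅: k=3: 0+6975+24·5·45=12375; k=4: 3720+0+24·31·45=37200 → min 12375.
Length 4: M₁..M₄: k=1: 0+7150+44·26·31=42614; k=2: 27456+3720+44·24·31=63912; k=3: 8840+0+44·5·31=15660 → min 15660 | M₂..M₅: k=2: 0+12375+26·24·45=40455; k=3: 3120+6975+26·5·45=15945; k=4: 7150+0+26·31·45=43420 → min 15945.
Length 5: M₁..M₅: k=1: 0+15945+44·26·45=67425; k=2: 27456+12375+44·24·45=87351; k=3: 8840+6975+44·5·45=25715; k=4: 15660+0+44·31·45=77040 → min 25715.
Optimal order: ((M₁ × (M₂ × M₃)) × (M₄ × M₅)) with cost 25715.

25715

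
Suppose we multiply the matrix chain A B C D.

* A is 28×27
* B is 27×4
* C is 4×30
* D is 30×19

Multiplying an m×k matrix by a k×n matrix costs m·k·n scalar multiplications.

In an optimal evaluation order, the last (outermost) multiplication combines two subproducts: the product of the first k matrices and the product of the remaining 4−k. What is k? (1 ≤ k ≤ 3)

2

Adjacent pairs: AB = 28·27·4 = 3024; BC = 27·4·30 = 3240; CD = 4·30·19 = 2280.
Length 3: A..C: k=1: 0+3240+28·27·30=25920; k=2: 3024+0+28·4·30=6384 → min 6384 | B..D: k=2: 0+2280+27·4·19=4332; k=3: 3240+0+27·30·19=18630 → min 4332.
Top-level splits: k=1: (A..A)·(B..D) → 0+4332+28·27·19 = 18696; k=2: (A..B)·(C..D) → 3024+2280+28·4·19 = 7432; k=3: (A..C)·(D..D) → 6384+0+28·30·19 = 22344.
Best split is after B, i.e. k = 2.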